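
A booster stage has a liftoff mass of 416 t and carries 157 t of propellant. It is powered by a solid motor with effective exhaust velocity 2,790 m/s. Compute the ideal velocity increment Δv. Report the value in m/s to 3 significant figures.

m_f = m₀ − m_prop = 416 − 157 = 259 t.
Δv = v_e · ln(m₀/m_f) = 2790.0 × ln(1.606) = 2790.0 × 0.4739 ≈ 1322.1 m/s.

Δv ≈ 1320 m/s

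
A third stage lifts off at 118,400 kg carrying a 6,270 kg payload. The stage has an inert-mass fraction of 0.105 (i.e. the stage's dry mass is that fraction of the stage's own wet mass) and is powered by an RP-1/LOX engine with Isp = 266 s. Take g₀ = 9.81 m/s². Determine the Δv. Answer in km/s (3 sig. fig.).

Δv ≈ 4.91 km/s

Stage wet mass = m₀ − payload = 118,400 − 6,270 = 112,130 kg.
Stage dry mass = ε × stage wet mass = 0.105 × 112,130 = 11,773.7 kg.
Burnout mass m_f = stage dry + payload = 11,773.7 + 6,270 = 18,043.7 kg.
v_e = Isp · g₀ = 266 × 9.81 = 2609.5 m/s.
Rocket equation: Δv = v_e · ln(118,400/18,043.7) = 2609.5 × ln(6.562) = 2609.5 × 1.8813 ≈ 4909 m/s.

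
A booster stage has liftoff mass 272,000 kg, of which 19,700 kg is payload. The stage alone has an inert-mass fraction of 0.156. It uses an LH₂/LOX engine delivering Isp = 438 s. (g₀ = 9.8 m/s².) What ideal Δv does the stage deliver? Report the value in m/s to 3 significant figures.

Δv ≈ 6560 m/s

Stage wet mass = m₀ − payload = 272,000 − 19,700 = 252,300 kg.
Stage dry mass = ε × stage wet mass = 0.156 × 252,300 = 39,358.8 kg.
Burnout mass m_f = stage dry + payload = 39,358.8 + 19,700 = 59,058.8 kg.
v_e = Isp · g₀ = 438 × 9.8 = 4292.4 m/s.
By the Tsiolkovsky rocket equation, Δv = v_e · ln(272,000/59,058.8) = 4292.4 × ln(4.606) = 4292.4 × 1.5273 ≈ 6556 m/s.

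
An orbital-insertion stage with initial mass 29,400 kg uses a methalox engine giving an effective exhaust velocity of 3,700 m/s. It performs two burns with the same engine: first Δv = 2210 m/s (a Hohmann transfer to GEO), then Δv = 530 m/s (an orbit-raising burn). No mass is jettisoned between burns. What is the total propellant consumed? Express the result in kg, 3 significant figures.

After the first burn: m = 29400 × exp(−2210/3700.0) = 29400 × 0.55030 = 16,178.8 kg.
After the second burn: m = 16,178.8 × exp(−530/3700.0) = 16,178.8 × 0.86654 = 14,019.6 kg.
Total propellant = m₀ − m_final = 29400 − 14,019.6 = 15,380.4 kg.

total propellant consumed ≈ 15400 kg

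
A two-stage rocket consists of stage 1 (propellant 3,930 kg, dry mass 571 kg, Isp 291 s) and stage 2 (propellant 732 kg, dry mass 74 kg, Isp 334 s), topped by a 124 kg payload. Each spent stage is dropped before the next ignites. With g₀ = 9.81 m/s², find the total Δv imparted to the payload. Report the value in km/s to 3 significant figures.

Ignition mass of stage 1 = 3,930+571 + 732+74 + 124 = 5,431 kg.
Stage 1: m₀ = 5,431 kg, m_f = 5,431 − 3,930 = 1,501 kg; Δv = 291×9.81×ln(3.618) = 2854.7×1.2860 ≈ 3671 m/s.
Stage 2: m₀ = 930 kg, m_f = 930 − 732 = 198 kg; Δv = 334×9.81×ln(4.697) = 3276.5×1.5469 ≈ 5069 m/s.
Total Δv = 3671 + 5069 = 8740 m/s.

Δv ≈ 8.74 km/s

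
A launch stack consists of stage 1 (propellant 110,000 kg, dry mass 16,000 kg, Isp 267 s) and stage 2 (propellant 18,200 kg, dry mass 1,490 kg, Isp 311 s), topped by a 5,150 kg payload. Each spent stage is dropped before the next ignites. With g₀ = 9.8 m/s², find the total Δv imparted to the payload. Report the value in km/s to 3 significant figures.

Ignition mass of stage 1 = 110,000+16,000 + 18,200+1,490 + 5,150 = 150,840 kg.
Stage 1: m₀ = 150,840 kg, m_f = 150,840 − 110,000 = 40,840 kg; Δv = 267×9.8×ln(3.693) = 2616.6×1.3066 ≈ 3419 m/s.
Stage 2: m₀ = 24,840 kg, m_f = 24,840 − 18,200 = 6,640 kg; Δv = 311×9.8×ln(3.741) = 3047.8×1.3193 ≈ 4021 m/s.
Total Δv = 3419 + 4021 = 7440 m/s.

Δv ≈ 7.44 km/s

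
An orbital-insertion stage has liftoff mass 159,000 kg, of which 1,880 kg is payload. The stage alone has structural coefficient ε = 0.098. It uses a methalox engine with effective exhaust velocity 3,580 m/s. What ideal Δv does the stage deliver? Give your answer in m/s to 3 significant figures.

Stage wet mass = m₀ − payload = 159,000 − 1,880 = 157,120 kg.
Stage dry mass = ε × stage wet mass = 0.098 × 157,120 = 15,397.8 kg.
Burnout mass m_f = stage dry + payload = 15,397.8 + 1,880 = 17,277.8 kg.
Rocket equation: Δv = v_e · ln(159,000/17,277.8) = 3580.0 × ln(9.203) = 3580.0 × 2.2195 ≈ 7946 m/s.

Δv ≈ 7950 m/s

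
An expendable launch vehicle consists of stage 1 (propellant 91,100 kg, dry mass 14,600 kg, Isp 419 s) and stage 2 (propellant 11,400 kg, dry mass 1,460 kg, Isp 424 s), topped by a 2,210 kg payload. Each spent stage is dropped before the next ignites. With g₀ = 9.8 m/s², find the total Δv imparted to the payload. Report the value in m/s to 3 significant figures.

Ignition mass of stage 1 = 91,100+14,600 + 11,400+1,460 + 2,210 = 120,770 kg.
Stage 1: m₀ = 120,770 kg, m_f = 120,770 − 91,100 = 29,670 kg; Δv = 419×9.8×ln(4.07) = 4106.2×1.4038 ≈ 5764 m/s.
Stage 2: m₀ = 15,070 kg, m_f = 15,070 − 11,400 = 3,670 kg; Δv = 424×9.8×ln(4.106) = 4155.2×1.4125 ≈ 5869 m/s.
Total Δv = 5764 + 5869 = 11633 m/s.

Δv ≈ 11600 m/s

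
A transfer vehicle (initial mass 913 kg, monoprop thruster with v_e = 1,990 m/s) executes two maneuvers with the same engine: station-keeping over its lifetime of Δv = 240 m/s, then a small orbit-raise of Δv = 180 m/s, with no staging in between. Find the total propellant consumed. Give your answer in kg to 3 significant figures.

After the first burn: m = 913 × exp(−240/1990.0) = 913 × 0.88639 = 809.274 kg.
After the second burn: m = 809.274 × exp(−180/1990.0) = 809.274 × 0.91352 = 739.288 kg.
Total propellant = m₀ − m_final = 913 − 739.288 = 173.712 kg.

total propellant consumed ≈ 174 kg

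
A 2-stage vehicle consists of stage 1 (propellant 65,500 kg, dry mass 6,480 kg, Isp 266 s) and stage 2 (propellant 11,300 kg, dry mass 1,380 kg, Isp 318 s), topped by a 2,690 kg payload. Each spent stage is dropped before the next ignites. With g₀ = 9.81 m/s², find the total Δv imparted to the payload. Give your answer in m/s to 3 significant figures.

Ignition mass of stage 1 = 65,500+6,480 + 11,300+1,380 + 2,690 = 87,350 kg.
Stage 1: m₀ = 87,350 kg, m_f = 87,350 − 65,500 = 21,850 kg; Δv = 266×9.81×ln(3.998) = 2609.5×1.3857 ≈ 3616 m/s.
Stage 2: m₀ = 15,370 kg, m_f = 15,370 − 11,300 = 4,070 kg; Δv = 318×9.81×ln(3.776) = 3119.6×1.3288 ≈ 4145 m/s.
Total Δv = 3616 + 4145 = 7761 m/s.

Δv ≈ 7760 m/s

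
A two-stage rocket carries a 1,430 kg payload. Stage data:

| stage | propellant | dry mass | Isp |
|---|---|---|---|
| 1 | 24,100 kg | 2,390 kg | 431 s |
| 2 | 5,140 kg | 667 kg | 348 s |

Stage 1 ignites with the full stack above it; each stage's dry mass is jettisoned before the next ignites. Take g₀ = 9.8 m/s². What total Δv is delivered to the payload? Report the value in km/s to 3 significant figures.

Δv ≈ 9.52 km/s

Ignition mass of stage 1 = 24,100+2,390 + 5,140+667 + 1,430 = 33,727 kg.
Stage 1: m₀ = 33,727 kg, m_f = 33,727 − 24,100 = 9,627 kg; Δv = 431×9.8×ln(3.503) = 4223.8×1.2537 ≈ 5295 m/s.
Stage 2: m₀ = 7,237 kg, m_f = 7,237 − 5,140 = 2,097 kg; Δv = 348×9.8×ln(3.451) = 3410.4×1.2387 ≈ 4224 m/s.
Total Δv = 5295 + 4224 = 9519 m/s.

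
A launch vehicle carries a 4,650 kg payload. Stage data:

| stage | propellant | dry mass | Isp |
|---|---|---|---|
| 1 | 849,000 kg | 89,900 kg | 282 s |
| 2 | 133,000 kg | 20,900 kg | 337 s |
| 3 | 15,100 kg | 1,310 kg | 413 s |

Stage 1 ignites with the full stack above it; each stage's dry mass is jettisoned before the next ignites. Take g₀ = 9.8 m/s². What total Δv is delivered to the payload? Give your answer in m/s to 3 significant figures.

Ignition mass of stage 1 = 849,000+89,900 + 133,000+20,900 + 15,100+1,310 + 4,650 = 1,113,860 kg.
Stage 1: m₀ = 1,113,860 kg, m_f = 1,113,860 − 849,000 = 264,860 kg; Δv = 282×9.8×ln(4.205) = 2763.6×1.4364 ≈ 3970 m/s.
Stage 2: m₀ = 174,960 kg, m_f = 174,960 − 133,000 = 41,960 kg; Δv = 337×9.8×ln(4.17) = 3302.6×1.4278 ≈ 4716 m/s.
Stage 3: m₀ = 21,060 kg, m_f = 21,060 − 15,100 = 5,960 kg; Δv = 413×9.8×ln(3.534) = 4047.4×1.2623 ≈ 5109 m/s.
Total Δv = 3970 + 4716 + 5109 = 13795 m/s.

Δv ≈ 13800 m/s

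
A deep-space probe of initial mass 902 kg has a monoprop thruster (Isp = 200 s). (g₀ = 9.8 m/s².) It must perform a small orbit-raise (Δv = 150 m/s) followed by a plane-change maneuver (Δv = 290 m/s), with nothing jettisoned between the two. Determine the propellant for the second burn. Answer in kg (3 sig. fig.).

v_e = Isp · g₀ = 200 × 9.8 = 1960.0 m/s.
After the first burn: m = 902 × exp(−150/1960.0) = 902 × 0.92632 = 835.541 kg.
After the second burn: m = 835.541 × exp(−290/1960.0) = 835.541 × 0.86247 = 720.629 kg.
Second-burn propellant = 835.541 − 720.629 = 114.912 kg.

propellant for the second burn ≈ 115 kg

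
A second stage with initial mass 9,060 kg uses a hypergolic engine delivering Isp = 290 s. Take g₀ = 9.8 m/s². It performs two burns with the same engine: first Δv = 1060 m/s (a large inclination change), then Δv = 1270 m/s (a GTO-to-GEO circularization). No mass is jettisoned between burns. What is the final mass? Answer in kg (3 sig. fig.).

v_e = Isp · g₀ = 290 × 9.8 = 2842.0 m/s.
After the first burn: m = 9060 × exp(−1060/2842.0) = 9060 × 0.68868 = 6,239.44 kg.
After the second burn: m = 6,239.44 × exp(−1270/2842.0) = 6,239.44 × 0.63963 = 3,990.93 kg.

final mass ≈ 3990 kg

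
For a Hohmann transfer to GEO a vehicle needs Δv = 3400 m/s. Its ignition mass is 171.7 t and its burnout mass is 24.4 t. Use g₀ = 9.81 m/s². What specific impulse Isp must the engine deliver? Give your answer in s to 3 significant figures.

Isp ≈ 178 s

ln(m₀/m_f) = ln(171700/24400) = ln(7.037) = 1.9512.
v_e = Δv / ln(m₀/m_f) = 3400 / 1.9512 = 1742.5 m/s.
Isp = v_e / g₀ = 1742.5 / 9.81 = 177.6 s.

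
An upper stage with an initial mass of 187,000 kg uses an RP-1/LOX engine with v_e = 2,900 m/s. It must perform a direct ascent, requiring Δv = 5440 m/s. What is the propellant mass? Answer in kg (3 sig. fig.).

Rocket equation: m₀/m_f = exp(Δv / v_e) = exp(5440 / 2900.0) = exp(1.8759) = 6.5264.
m_f = 187,000 / 6.5264 = 28,652.9 kg, so propellant = m₀ − m_f = 187,000 − 28,652.9 = 158,347.1 kg.

propellant mass ≈ 158000 kg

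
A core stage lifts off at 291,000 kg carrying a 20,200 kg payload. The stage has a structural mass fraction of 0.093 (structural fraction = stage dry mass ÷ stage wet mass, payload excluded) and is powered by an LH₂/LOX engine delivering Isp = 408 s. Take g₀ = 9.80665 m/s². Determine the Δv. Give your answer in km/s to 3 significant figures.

Δv ≈ 7.43 km/s

Stage wet mass = m₀ − payload = 291,000 − 20,200 = 270,800 kg.
Stage dry mass = ε × stage wet mass = 0.093 × 270,800 = 25,184.4 kg.
Burnout mass m_f = stage dry + payload = 25,184.4 + 20,200 = 45,384.4 kg.
v_e = Isp · g₀ = 408 × 9.80665 = 4001.1 m/s.
Δv = v_e · ln(291,000/45,384.4) = 4001.1 × ln(6.412) = 4001.1 × 1.8582 ≈ 7435 m/s.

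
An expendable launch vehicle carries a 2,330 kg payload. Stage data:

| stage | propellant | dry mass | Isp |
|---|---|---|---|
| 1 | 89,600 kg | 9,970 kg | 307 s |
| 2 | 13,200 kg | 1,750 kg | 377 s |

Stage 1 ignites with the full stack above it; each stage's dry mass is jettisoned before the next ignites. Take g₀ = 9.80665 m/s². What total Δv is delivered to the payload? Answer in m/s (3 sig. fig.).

Ignition mass of stage 1 = 89,600+9,970 + 13,200+1,750 + 2,330 = 116,850 kg.
Stage 1: m₀ = 116,850 kg, m_f = 116,850 − 89,600 = 27,250 kg; Δv = 307×9.80665×ln(4.288) = 3010.6×1.4558 ≈ 4383 m/s.
Stage 2: m₀ = 17,280 kg, m_f = 17,280 − 13,200 = 4,080 kg; Δv = 377×9.80665×ln(4.235) = 3697.1×1.4435 ≈ 5337 m/s.
Total Δv = 4383 + 5337 = 9720 m/s.

Δv ≈ 9720 m/s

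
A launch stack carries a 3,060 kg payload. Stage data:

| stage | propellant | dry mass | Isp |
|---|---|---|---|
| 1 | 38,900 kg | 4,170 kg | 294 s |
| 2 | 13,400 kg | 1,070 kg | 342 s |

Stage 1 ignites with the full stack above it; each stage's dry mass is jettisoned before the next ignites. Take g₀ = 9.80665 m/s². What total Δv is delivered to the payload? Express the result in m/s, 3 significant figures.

Ignition mass of stage 1 = 38,900+4,170 + 13,400+1,070 + 3,060 = 60,600 kg.
Stage 1: m₀ = 60,600 kg, m_f = 60,600 − 38,900 = 21,700 kg; Δv = 294×9.80665×ln(2.793) = 2883.2×1.0270 ≈ 2961 m/s.
Stage 2: m₀ = 17,530 kg, m_f = 17,530 − 13,400 = 4,130 kg; Δv = 342×9.80665×ln(4.245) = 3353.9×1.4456 ≈ 4848 m/s.
Total Δv = 2961 + 4848 = 7809 m/s.

Δv ≈ 7810 m/s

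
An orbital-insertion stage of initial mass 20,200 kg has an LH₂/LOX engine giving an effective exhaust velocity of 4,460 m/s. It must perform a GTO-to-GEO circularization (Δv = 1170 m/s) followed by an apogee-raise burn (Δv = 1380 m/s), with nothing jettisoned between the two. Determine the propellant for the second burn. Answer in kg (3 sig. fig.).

After the first burn: m = 20200 × exp(−1170/4460.0) = 20200 × 0.76926 = 15,539.1 kg.
After the second burn: m = 15,539.1 × exp(−1380/4460.0) = 15,539.1 × 0.73387 = 11,403.7 kg.
Second-burn propellant = 15,539.1 − 11,403.7 = 4,135.4 kg.

propellant for the second burn ≈ 4140 kg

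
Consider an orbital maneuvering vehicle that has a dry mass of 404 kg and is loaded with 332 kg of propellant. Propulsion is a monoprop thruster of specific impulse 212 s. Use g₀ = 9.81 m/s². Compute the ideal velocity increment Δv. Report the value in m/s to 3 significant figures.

v_e = Isp · g₀ = 212 × 9.81 = 2079.7 m/s.
m₀ = m_dry + m_prop = 404 + 332 = 736 kg.
Using Δv = v_e ln(m₀/m_f): Δv = v_e · ln(m₀/m_f) = 2079.7 × ln(1.822) = 2079.7 × 0.5998 ≈ 1247.4 m/s.

Δv ≈ 1250 m/s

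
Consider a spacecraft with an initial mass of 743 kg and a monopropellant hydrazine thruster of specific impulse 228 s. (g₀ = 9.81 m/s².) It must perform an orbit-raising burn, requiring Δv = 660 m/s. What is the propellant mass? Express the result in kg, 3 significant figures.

propellant mass ≈ 190 kg

v_e = Isp · g₀ = 228 × 9.81 = 2236.7 m/s.
By the Tsiolkovsky rocket equation, m₀/m_f = exp(Δv / v_e) = exp(660 / 2236.7) = exp(0.2951) = 1.3432.
m_f = 743 / 1.3432 = 553.157 kg, so propellant = m₀ − m_f = 743 − 553.157 = 189.843 kg.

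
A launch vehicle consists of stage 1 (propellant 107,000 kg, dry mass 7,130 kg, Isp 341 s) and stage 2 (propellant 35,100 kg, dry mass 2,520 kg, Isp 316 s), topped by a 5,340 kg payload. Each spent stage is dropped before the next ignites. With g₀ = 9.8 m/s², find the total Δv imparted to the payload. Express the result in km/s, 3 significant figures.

Δv ≈ 9.08 km/s

Ignition mass of stage 1 = 107,000+7,130 + 35,100+2,520 + 5,340 = 157,090 kg.
Stage 1: m₀ = 157,090 kg, m_f = 157,090 − 107,000 = 50,090 kg; Δv = 341×9.8×ln(3.136) = 3341.8×1.1430 ≈ 3820 m/s.
Stage 2: m₀ = 42,960 kg, m_f = 42,960 − 35,100 = 7,860 kg; Δv = 316×9.8×ln(5.466) = 3096.8×1.6985 ≈ 5260 m/s.
Total Δv = 3820 + 5260 = 9080 m/s.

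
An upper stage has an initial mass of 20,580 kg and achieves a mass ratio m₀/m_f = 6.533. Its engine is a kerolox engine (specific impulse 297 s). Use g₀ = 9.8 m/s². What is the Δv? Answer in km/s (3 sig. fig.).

Δv ≈ 5.46 km/s

v_e = Isp · g₀ = 297 × 9.8 = 2910.6 m/s.
Δv = v_e · ln(6.533) = 2910.6 × 1.8769 ≈ 5462.8 m/s.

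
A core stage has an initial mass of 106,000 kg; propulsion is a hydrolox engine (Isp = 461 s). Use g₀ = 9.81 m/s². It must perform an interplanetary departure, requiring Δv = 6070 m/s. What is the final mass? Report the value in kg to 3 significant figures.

final mass ≈ 27700 kg

v_e = Isp · g₀ = 461 × 9.81 = 4522.4 m/s.
m₀/m_f = exp(Δv / v_e) = exp(6070 / 4522.4) = exp(1.3422) = 3.8275.
m_f = m₀ / 3.8275 = 106,000 / 3.8275 = 27,694.3 kg.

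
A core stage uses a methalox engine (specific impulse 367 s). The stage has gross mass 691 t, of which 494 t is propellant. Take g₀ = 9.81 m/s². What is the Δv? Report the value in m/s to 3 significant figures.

Δv ≈ 4520 m/s

v_e = Isp · g₀ = 367 × 9.81 = 3600.3 m/s.
m_f = m₀ − m_prop = 691 − 494 = 197 t.
Using Δv = v_e ln(m₀/m_f): Δv = v_e · ln(m₀/m_f) = 3600.3 × ln(3.508) = 3600.3 × 1.2549 ≈ 4518.1 m/s.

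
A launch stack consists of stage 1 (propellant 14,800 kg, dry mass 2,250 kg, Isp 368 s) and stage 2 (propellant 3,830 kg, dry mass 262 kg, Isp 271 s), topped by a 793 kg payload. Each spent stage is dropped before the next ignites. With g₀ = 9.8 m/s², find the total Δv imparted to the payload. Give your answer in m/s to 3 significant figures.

Ignition mass of stage 1 = 14,800+2,250 + 3,830+262 + 793 = 21,935 kg.
Stage 1: m₀ = 21,935 kg, m_f = 21,935 − 14,800 = 7,135 kg; Δv = 368×9.8×ln(3.074) = 3606.4×1.1231 ≈ 4050 m/s.
Stage 2: m₀ = 4,885 kg, m_f = 4,885 − 3,830 = 1,055 kg; Δv = 271×9.8×ln(4.63) = 2655.8×1.5326 ≈ 4070 m/s.
Total Δv = 4050 + 4070 = 8120 m/s.

Δv ≈ 8120 m/s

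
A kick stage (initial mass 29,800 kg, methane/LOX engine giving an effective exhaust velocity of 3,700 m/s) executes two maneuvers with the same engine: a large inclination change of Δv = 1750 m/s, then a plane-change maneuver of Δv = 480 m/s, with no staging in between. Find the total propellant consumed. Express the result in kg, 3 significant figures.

After the first burn: m = 29800 × exp(−1750/3700.0) = 29800 × 0.62315 = 18,569.9 kg.
After the second burn: m = 18,569.9 × exp(−480/3700.0) = 18,569.9 × 0.87833 = 16,310.5 kg.
Total propellant = m₀ − m_final = 29800 − 16,310.5 = 13,489.5 kg.

total propellant consumed ≈ 13500 kg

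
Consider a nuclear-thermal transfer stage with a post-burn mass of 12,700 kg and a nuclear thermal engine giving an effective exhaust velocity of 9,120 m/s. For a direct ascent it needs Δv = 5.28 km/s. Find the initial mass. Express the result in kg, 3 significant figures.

initial mass ≈ 22700 kg

m₀/m_f = exp(Δv / v_e) = exp(5280 / 9120.0) = exp(0.5789) = 1.7842.
m₀ = m_f × 1.7842 = 12,700 × 1.7842 = 22,659.3 kg.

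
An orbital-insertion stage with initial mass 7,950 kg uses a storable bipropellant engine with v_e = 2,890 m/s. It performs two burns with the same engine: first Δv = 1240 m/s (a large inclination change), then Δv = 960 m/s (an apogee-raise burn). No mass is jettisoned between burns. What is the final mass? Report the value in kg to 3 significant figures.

final mass ≈ 3710 kg

After the first burn: m = 7950 × exp(−1240/2890.0) = 7950 × 0.65112 = 5,176.4 kg.
After the second burn: m = 5,176.4 × exp(−960/2890.0) = 5,176.4 × 0.71736 = 3,713.34 kg.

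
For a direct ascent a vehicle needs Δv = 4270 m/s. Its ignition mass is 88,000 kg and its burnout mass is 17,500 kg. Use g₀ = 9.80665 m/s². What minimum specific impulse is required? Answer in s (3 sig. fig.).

Isp ≈ 270 s

ln(m₀/m_f) = ln(88000/17500) = ln(5.029) = 1.6151.
v_e = Δv / ln(m₀/m_f) = 4270 / 1.6151 = 2643.7 m/s.
Isp = v_e / g₀ = 2643.7 / 9.80665 = 269.6 s.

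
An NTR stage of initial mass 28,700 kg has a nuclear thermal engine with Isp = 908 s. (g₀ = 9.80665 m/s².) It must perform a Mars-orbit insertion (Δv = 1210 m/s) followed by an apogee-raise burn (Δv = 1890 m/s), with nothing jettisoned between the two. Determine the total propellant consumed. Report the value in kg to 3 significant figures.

v_e = Isp · g₀ = 908 × 9.80665 = 8904.4 m/s.
After the first burn: m = 28700 × exp(−1210/8904.4) = 28700 × 0.87294 = 25,053.4 kg.
After the second burn: m = 25,053.4 × exp(−1890/8904.4) = 25,053.4 × 0.80876 = 20,262.2 kg.
Total propellant = m₀ − m_final = 28700 − 20,262.2 = 8,437.8 kg.

total propellant consumed ≈ 8440 kg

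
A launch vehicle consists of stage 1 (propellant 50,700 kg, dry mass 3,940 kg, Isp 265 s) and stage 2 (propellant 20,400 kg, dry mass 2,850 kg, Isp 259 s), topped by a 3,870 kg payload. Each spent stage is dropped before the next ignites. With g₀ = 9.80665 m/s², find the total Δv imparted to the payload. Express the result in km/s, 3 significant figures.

Ignition mass of stage 1 = 50,700+3,940 + 20,400+2,850 + 3,870 = 81,760 kg.
Stage 1: m₀ = 81,760 kg, m_f = 81,760 − 50,700 = 31,060 kg; Δv = 265×9.80665×ln(2.632) = 2598.8×0.9679 ≈ 2515 m/s.
Stage 2: m₀ = 27,120 kg, m_f = 27,120 − 20,400 = 6,720 kg; Δv = 259×9.80665×ln(4.036) = 2539.9×1.3952 ≈ 3544 m/s.
Total Δv = 2515 + 3544 = 6059 m/s.

Δv ≈ 6.06 km/s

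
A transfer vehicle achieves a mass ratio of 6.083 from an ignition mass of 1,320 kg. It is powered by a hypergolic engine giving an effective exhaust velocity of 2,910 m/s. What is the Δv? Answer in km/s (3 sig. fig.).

Δv ≈ 5.25 km/s

Δv = v_e · ln(6.083) = 2910.0 × 1.8055 ≈ 5254.0 m/s.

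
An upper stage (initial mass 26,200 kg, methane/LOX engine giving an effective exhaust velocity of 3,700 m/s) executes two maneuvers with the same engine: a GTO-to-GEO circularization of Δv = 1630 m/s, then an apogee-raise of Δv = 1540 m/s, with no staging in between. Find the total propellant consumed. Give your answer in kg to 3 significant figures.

After the first burn: m = 26200 × exp(−1630/3700.0) = 26200 × 0.64369 = 16,864.7 kg.
After the second burn: m = 16,864.7 × exp(−1540/3700.0) = 16,864.7 × 0.65954 = 11,122.9 kg.
Total propellant = m₀ − m_final = 26200 − 11,122.9 = 15,077.1 kg.

total propellant consumed ≈ 15100 kg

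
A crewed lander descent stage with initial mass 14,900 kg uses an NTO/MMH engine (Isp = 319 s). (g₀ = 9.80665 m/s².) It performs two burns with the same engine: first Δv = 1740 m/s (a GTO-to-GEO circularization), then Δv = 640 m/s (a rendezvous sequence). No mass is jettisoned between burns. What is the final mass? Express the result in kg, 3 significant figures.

v_e = Isp · g₀ = 319 × 9.80665 = 3128.3 m/s.
After the first burn: m = 14900 × exp(−1740/3128.3) = 14900 × 0.57338 = 8,543.36 kg.
After the second burn: m = 8,543.36 × exp(−640/3128.3) = 8,543.36 × 0.81499 = 6,962.75 kg.

final mass ≈ 6960 kg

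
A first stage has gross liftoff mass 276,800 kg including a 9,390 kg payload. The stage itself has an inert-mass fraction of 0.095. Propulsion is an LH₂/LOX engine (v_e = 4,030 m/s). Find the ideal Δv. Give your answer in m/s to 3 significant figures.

Stage wet mass = m₀ − payload = 276,800 − 9,390 = 267,410 kg.
Stage dry mass = ε × stage wet mass = 0.095 × 267,410 = 25,404 kg.
Burnout mass m_f = stage dry + payload = 25,404 + 9,390 = 34,794 kg.
Δv = v_e · ln(276,800/34,794) = 4030.0 × ln(7.955) = 4030.0 × 2.0739 ≈ 8358 m/s.

Δv ≈ 8360 m/s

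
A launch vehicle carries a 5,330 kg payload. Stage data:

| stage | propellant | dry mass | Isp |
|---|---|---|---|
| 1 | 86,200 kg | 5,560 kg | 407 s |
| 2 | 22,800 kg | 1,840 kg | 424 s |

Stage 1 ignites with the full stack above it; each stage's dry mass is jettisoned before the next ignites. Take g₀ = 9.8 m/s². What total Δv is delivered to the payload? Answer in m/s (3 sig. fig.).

Ignition mass of stage 1 = 86,200+5,560 + 22,800+1,840 + 5,330 = 121,730 kg.
Stage 1: m₀ = 121,730 kg, m_f = 121,730 − 86,200 = 35,530 kg; Δv = 407×9.8×ln(3.426) = 3988.6×1.2314 ≈ 4912 m/s.
Stage 2: m₀ = 29,970 kg, m_f = 29,970 − 22,800 = 7,170 kg; Δv = 424×9.8×ln(4.18) = 4155.2×1.4303 ≈ 5943 m/s.
Total Δv = 4912 + 5943 = 10855 m/s.

Δv ≈ 10900 m/s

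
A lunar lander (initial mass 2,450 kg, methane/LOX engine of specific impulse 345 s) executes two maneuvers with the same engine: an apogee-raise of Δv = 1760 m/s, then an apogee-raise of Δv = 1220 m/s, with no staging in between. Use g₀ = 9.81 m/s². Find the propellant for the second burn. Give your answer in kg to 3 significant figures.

propellant for the second burn ≈ 441 kg

v_e = Isp · g₀ = 345 × 9.81 = 3384.5 m/s.
After the first burn: m = 2450 × exp(−1760/3384.5) = 2450 × 0.59451 = 1,456.55 kg.
After the second burn: m = 1,456.55 × exp(−1220/3384.5) = 1,456.55 × 0.69735 = 1,015.73 kg.
Second-burn propellant = 1,456.55 − 1,015.73 = 440.82 kg.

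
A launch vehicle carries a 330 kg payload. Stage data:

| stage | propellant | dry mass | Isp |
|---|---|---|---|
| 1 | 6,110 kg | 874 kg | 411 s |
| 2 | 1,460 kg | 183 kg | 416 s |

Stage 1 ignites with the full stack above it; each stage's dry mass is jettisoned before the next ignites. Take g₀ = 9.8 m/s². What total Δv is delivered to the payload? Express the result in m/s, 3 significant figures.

Ignition mass of stage 1 = 6,110+874 + 1,460+183 + 330 = 8,957 kg.
Stage 1: m₀ = 8,957 kg, m_f = 8,957 − 6,110 = 2,847 kg; Δv = 411×9.8×ln(3.146) = 4027.8×1.1462 ≈ 4617 m/s.
Stage 2: m₀ = 1,973 kg, m_f = 1,973 − 1,460 = 513 kg; Δv = 416×9.8×ln(3.846) = 4076.8×1.3470 ≈ 5492 m/s.
Total Δv = 4617 + 5492 = 10109 m/s.

Δv ≈ 10100 m/s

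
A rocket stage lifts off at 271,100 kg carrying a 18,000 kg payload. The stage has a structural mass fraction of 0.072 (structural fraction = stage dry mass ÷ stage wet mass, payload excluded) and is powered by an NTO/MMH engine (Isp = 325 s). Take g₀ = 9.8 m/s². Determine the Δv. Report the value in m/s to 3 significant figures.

Δv ≈ 6410 m/s

Stage wet mass = m₀ − payload = 271,100 − 18,000 = 253,100 kg.
Stage dry mass = ε × stage wet mass = 0.072 × 253,100 = 18,223.2 kg.
Burnout mass m_f = stage dry + payload = 18,223.2 + 18,000 = 36,223.2 kg.
v_e = Isp · g₀ = 325 × 9.8 = 3185.0 m/s.
By the Tsiolkovsky rocket equation, Δv = v_e · ln(271,100/36,223.2) = 3185.0 × ln(7.484) = 3185.0 × 2.0128 ≈ 6411 m/s.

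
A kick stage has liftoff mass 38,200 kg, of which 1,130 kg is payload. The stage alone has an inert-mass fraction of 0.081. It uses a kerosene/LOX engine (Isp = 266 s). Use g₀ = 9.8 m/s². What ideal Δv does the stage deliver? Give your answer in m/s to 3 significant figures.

Stage wet mass = m₀ − payload = 38,200 − 1,130 = 37,070 kg.
Stage dry mass = ε × stage wet mass = 0.081 × 37,070 = 3,002.67 kg.
Burnout mass m_f = stage dry + payload = 3,002.67 + 1,130 = 4,132.67 kg.
v_e = Isp · g₀ = 266 × 9.8 = 2606.8 m/s.
By the Tsiolkovsky rocket equation, Δv = v_e · ln(38,200/4,132.67) = 2606.8 × ln(9.243) = 2606.8 × 2.2239 ≈ 5797 m/s.

Δv ≈ 5800 m/s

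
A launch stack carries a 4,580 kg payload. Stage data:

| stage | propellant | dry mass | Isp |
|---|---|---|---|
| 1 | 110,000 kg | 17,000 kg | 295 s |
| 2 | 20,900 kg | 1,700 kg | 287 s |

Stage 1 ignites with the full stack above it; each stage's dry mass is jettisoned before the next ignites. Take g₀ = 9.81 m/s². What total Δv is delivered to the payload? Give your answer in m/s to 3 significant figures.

Δv ≈ 7740 m/s

Ignition mass of stage 1 = 110,000+17,000 + 20,900+1,700 + 4,580 = 154,180 kg.
Stage 1: m₀ = 154,180 kg, m_f = 154,180 − 110,000 = 44,180 kg; Δv = 295×9.81×ln(3.49) = 2894.0×1.2498 ≈ 3617 m/s.
Stage 2: m₀ = 27,180 kg, m_f = 27,180 − 20,900 = 6,280 kg; Δv = 287×9.81×ln(4.328) = 2815.5×1.4651 ≈ 4125 m/s.
Total Δv = 3617 + 4125 = 7742 m/s.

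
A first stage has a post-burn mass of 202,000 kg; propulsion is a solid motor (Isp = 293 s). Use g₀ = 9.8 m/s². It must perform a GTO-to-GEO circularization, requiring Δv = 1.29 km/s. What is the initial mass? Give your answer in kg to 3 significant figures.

initial mass ≈ 317000 kg

v_e = Isp · g₀ = 293 × 9.8 = 2871.4 m/s.
From the ideal rocket equation, m₀/m_f = exp(Δv / v_e) = exp(1290 / 2871.4) = exp(0.4493) = 1.5671.
m₀ = m_f × 1.5671 = 202,000 × 1.5671 = 316,554 kg.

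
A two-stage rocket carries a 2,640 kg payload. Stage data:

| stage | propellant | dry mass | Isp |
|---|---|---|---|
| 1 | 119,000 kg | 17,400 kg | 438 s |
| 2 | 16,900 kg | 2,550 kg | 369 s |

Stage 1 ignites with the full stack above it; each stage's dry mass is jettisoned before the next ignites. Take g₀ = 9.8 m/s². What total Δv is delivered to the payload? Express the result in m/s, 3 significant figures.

Ignition mass of stage 1 = 119,000+17,400 + 16,900+2,550 + 2,640 = 158,490 kg.
Stage 1: m₀ = 158,490 kg, m_f = 158,490 − 119,000 = 39,490 kg; Δv = 438×9.8×ln(4.013) = 4292.4×1.3896 ≈ 5965 m/s.
Stage 2: m₀ = 22,090 kg, m_f = 22,090 − 16,900 = 5,190 kg; Δv = 369×9.8×ln(4.256) = 3616.2×1.4484 ≈ 5238 m/s.
Total Δv = 5965 + 5238 = 11203 m/s.

Δv ≈ 11200 m/s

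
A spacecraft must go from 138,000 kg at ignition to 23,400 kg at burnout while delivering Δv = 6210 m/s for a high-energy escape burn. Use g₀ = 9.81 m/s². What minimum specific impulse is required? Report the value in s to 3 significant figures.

Isp ≈ 357 s

ln(m₀/m_f) = ln(138000/23400) = ln(5.897) = 1.7745.
Using Δv = v_e ln(m₀/m_f): v_e = Δv / ln(m₀/m_f) = 6210 / 1.7745 = 3499.5 m/s.
Isp = v_e / g₀ = 3499.5 / 9.81 = 356.7 s.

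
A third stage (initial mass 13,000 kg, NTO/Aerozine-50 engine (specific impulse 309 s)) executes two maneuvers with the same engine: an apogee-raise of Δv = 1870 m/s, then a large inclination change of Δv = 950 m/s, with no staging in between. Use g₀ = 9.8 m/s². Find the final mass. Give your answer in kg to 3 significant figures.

v_e = Isp · g₀ = 309 × 9.8 = 3028.2 m/s.
After the first burn: m = 13000 × exp(−1870/3028.2) = 13000 × 0.53928 = 7,010.64 kg.
After the second burn: m = 7,010.64 × exp(−950/3028.2) = 7,010.64 × 0.73073 = 5,122.88 kg.

final mass ≈ 5120 kg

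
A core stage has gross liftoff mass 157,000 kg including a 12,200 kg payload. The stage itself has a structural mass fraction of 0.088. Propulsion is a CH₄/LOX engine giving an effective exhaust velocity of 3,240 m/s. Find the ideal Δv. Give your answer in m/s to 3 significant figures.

Δv ≈ 5960 m/s

Stage wet mass = m₀ − payload = 157,000 − 12,200 = 144,800 kg.
Stage dry mass = ε × stage wet mass = 0.088 × 144,800 = 12,742.4 kg.
Burnout mass m_f = stage dry + payload = 12,742.4 + 12,200 = 24,942.4 kg.
By the Tsiolkovsky rocket equation, Δv = v_e · ln(157,000/24,942.4) = 3240.0 × ln(6.295) = 3240.0 × 1.8397 ≈ 5961 m/s.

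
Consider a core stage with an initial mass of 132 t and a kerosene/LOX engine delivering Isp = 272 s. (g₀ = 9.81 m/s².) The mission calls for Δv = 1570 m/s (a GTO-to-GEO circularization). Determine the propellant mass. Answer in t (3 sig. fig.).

propellant mass ≈ 58.7 t

v_e = Isp · g₀ = 272 × 9.81 = 2668.3 m/s.
m₀/m_f = exp(Δv / v_e) = exp(1570 / 2668.3) = exp(0.5884) = 1.8011.
m_f = 132 / 1.8011 = 73.2885 t, so propellant = m₀ − m_f = 132 − 73.2885 = 58.7115 t.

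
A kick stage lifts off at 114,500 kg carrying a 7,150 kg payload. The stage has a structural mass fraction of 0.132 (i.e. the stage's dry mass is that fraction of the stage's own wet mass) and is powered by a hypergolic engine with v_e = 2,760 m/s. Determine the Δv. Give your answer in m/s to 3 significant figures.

Stage wet mass = m₀ − payload = 114,500 − 7,150 = 107,350 kg.
Stage dry mass = ε × stage wet mass = 0.132 × 107,350 = 14,170.2 kg.
Burnout mass m_f = stage dry + payload = 14,170.2 + 7,150 = 21,320.2 kg.
Δv = v_e · ln(114,500/21,320.2) = 2760.0 × ln(5.37) = 2760.0 × 1.6809 ≈ 4639 m/s.

Δv ≈ 4640 m/s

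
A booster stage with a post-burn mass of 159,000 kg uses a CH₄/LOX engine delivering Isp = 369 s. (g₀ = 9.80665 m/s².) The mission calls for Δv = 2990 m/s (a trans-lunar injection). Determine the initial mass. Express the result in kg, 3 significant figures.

v_e = Isp · g₀ = 369 × 9.80665 = 3618.7 m/s.
Using Δv = v_e ln(m₀/m_f): m₀/m_f = exp(Δv / v_e) = exp(2990 / 3618.7) = exp(0.8263) = 2.2848.
m₀ = m_f × 2.2848 = 159,000 × 2.2848 = 363,283 kg.

initial mass ≈ 363000 kg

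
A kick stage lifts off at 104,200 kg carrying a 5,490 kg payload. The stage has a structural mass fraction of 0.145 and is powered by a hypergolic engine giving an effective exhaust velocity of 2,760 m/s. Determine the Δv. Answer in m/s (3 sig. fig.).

Δv ≈ 4580 m/s

Stage wet mass = m₀ − payload = 104,200 − 5,490 = 98,710 kg.
Stage dry mass = ε × stage wet mass = 0.145 × 98,710 = 14,313 kg.
Burnout mass m_f = stage dry + payload = 14,313 + 5,490 = 19,803 kg.
Δv = v_e · ln(104,200/19,803) = 2760.0 × ln(5.262) = 2760.0 × 1.6605 ≈ 4583 m/s.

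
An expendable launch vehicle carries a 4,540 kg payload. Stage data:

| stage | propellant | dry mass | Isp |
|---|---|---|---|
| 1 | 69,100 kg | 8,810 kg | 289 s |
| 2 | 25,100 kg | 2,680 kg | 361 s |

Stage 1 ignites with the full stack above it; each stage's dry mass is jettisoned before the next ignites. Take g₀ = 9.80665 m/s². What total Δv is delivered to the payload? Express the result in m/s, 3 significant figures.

Ignition mass of stage 1 = 69,100+8,810 + 25,100+2,680 + 4,540 = 110,230 kg.
Stage 1: m₀ = 110,230 kg, m_f = 110,230 − 69,100 = 41,130 kg; Δv = 289×9.80665×ln(2.68) = 2834.1×0.9858 ≈ 2794 m/s.
Stage 2: m₀ = 32,320 kg, m_f = 32,320 − 25,100 = 7,220 kg; Δv = 361×9.80665×ln(4.476) = 3540.2×1.4988 ≈ 5306 m/s.
Total Δv = 2794 + 5306 = 8100 m/s.

Δv ≈ 8100 m/s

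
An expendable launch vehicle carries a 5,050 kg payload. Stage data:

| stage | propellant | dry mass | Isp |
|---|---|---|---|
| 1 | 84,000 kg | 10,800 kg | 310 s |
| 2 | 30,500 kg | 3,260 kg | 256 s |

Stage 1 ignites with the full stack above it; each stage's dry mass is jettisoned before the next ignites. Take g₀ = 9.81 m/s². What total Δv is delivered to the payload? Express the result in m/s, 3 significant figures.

Ignition mass of stage 1 = 84,000+10,800 + 30,500+3,260 + 5,050 = 133,610 kg.
Stage 1: m₀ = 133,610 kg, m_f = 133,610 − 84,000 = 49,610 kg; Δv = 310×9.81×ln(2.693) = 3041.1×0.9907 ≈ 3013 m/s.
Stage 2: m₀ = 38,810 kg, m_f = 38,810 − 30,500 = 8,310 kg; Δv = 256×9.81×ln(4.67) = 2511.4×1.5412 ≈ 3871 m/s.
Total Δv = 3013 + 3871 = 6884 m/s.

Δv ≈ 6880 m/s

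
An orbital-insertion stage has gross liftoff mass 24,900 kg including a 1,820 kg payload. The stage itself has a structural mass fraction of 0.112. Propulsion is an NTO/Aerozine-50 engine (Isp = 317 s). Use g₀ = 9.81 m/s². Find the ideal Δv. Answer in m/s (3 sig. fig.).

Stage wet mass = m₀ − payload = 24,900 − 1,820 = 23,080 kg.
Stage dry mass = ε × stage wet mass = 0.112 × 23,080 = 2,584.96 kg.
Burnout mass m_f = stage dry + payload = 2,584.96 + 1,820 = 4,404.96 kg.
v_e = Isp · g₀ = 317 × 9.81 = 3109.8 m/s.
Δv = v_e · ln(24,900/4,404.96) = 3109.8 × ln(5.653) = 3109.8 × 1.7321 ≈ 5387 m/s.

Δv ≈ 5390 m/s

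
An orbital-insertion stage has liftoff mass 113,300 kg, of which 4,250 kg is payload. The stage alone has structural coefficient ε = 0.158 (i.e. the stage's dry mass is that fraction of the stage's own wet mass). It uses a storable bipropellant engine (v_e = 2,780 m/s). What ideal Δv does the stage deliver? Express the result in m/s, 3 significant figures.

Δv ≈ 4620 m/s

Stage wet mass = m₀ − payload = 113,300 − 4,250 = 109,050 kg.
Stage dry mass = ε × stage wet mass = 0.158 × 109,050 = 17,229.9 kg.
Burnout mass m_f = stage dry + payload = 17,229.9 + 4,250 = 21,479.9 kg.
From the ideal rocket equation, Δv = v_e · ln(113,300/21,479.9) = 2780.0 × ln(5.275) = 2780.0 × 1.6629 ≈ 4623 m/s.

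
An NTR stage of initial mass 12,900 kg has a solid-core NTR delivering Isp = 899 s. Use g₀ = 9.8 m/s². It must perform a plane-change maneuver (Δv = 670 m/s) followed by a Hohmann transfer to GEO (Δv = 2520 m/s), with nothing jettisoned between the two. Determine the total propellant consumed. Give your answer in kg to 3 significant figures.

total propellant consumed ≈ 3920 kg

v_e = Isp · g₀ = 899 × 9.8 = 8810.2 m/s.
After the first burn: m = 12900 × exp(−670/8810.2) = 12900 × 0.92677 = 11,955.3 kg.
After the second burn: m = 11,955.3 × exp(−2520/8810.2) = 11,955.3 × 0.75124 = 8,981.3 kg.
Total propellant = m₀ − m_final = 12900 − 8,981.3 = 3,918.7 kg.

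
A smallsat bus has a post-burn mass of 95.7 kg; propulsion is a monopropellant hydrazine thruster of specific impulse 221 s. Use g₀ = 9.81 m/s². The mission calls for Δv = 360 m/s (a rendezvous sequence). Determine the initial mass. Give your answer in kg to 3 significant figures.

initial mass ≈ 113 kg

v_e = Isp · g₀ = 221 × 9.81 = 2168.0 m/s.
From the ideal rocket equation, m₀/m_f = exp(Δv / v_e) = exp(360 / 2168.0) = exp(0.1661) = 1.1806.
m₀ = m_f × 1.1806 = 95.7 × 1.1806 = 112.983 kg.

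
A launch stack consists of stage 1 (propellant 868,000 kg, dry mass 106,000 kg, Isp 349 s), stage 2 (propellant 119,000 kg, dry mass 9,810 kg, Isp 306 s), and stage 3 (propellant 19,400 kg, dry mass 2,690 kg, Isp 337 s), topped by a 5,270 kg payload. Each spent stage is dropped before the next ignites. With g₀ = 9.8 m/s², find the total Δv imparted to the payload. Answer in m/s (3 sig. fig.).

Δv ≈ 13400 m/s

Ignition mass of stage 1 = 868,000+106,000 + 119,000+9,810 + 19,400+2,690 + 5,270 = 1,130,170 kg.
Stage 1: m₀ = 1,130,170 kg, m_f = 1,130,170 − 868,000 = 262,170 kg; Δv = 349×9.8×ln(4.311) = 3420.2×1.4611 ≈ 4997 m/s.
Stage 2: m₀ = 156,170 kg, m_f = 156,170 − 119,000 = 37,170 kg; Δv = 306×9.8×ln(4.202) = 2998.8×1.4354 ≈ 4305 m/s.
Stage 3: m₀ = 27,360 kg, m_f = 27,360 − 19,400 = 7,960 kg; Δv = 337×9.8×ln(3.437) = 3302.6×1.2347 ≈ 4078 m/s.
Total Δv = 4997 + 4305 + 4078 = 13380 m/s.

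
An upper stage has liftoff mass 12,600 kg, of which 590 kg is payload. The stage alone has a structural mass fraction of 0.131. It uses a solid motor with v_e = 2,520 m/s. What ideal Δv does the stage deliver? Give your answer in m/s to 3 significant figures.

Stage wet mass = m₀ − payload = 12,600 − 590 = 12,010 kg.
Stage dry mass = ε × stage wet mass = 0.131 × 12,010 = 1,573.31 kg.
Burnout mass m_f = stage dry + payload = 1,573.31 + 590 = 2,163.31 kg.
From the ideal rocket equation, Δv = v_e · ln(12,600/2,163.31) = 2520.0 × ln(5.824) = 2520.0 × 1.7621 ≈ 4440 m/s.

Δv ≈ 4440 m/s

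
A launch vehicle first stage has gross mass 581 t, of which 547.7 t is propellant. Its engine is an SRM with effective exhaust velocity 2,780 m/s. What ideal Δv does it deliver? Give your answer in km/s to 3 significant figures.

m_f = m₀ − m_prop = 581 − 547.7 = 33.3 t.
Δv = v_e · ln(m₀/m_f) = 2780.0 × ln(17.45) = 2780.0 × 2.8592 ≈ 7948.6 m/s.

Δv ≈ 7.95 km/s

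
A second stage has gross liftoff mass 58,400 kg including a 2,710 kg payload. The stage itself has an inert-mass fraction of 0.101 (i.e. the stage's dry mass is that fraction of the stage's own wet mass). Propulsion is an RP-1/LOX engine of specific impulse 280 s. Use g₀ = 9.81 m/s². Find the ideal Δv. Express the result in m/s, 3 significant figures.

Stage wet mass = m₀ − payload = 58,400 − 2,710 = 55,690 kg.
Stage dry mass = ε × stage wet mass = 0.101 × 55,690 = 5,624.69 kg.
Burnout mass m_f = stage dry + payload = 5,624.69 + 2,710 = 8,334.69 kg.
v_e = Isp · g₀ = 280 × 9.81 = 2746.8 m/s.
Δv = v_e · ln(58,400/8,334.69) = 2746.8 × ln(7.007) = 2746.8 × 1.9469 ≈ 5348 m/s.

Δv ≈ 5350 m/s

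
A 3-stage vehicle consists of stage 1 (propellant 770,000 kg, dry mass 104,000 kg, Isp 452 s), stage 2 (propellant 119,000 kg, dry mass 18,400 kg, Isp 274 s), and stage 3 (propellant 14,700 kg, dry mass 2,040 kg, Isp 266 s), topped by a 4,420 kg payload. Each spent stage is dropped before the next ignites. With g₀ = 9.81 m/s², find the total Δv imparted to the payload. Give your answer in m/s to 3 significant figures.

Ignition mass of stage 1 = 770,000+104,000 + 119,000+18,400 + 14,700+2,040 + 4,420 = 1,032,560 kg.
Stage 1: m₀ = 1,032,560 kg, m_f = 1,032,560 − 770,000 = 262,560 kg; Δv = 452×9.81×ln(3.933) = 4434.1×1.3693 ≈ 6072 m/s.
Stage 2: m₀ = 158,560 kg, m_f = 158,560 − 119,000 = 39,560 kg; Δv = 274×9.81×ln(4.008) = 2687.9×1.3883 ≈ 3732 m/s.
Stage 3: m₀ = 21,160 kg, m_f = 21,160 − 14,700 = 6,460 kg; Δv = 266×9.81×ln(3.276) = 2609.5×1.1865 ≈ 3096 m/s.
Total Δv = 6072 + 3732 + 3096 = 12900 m/s.

Δv ≈ 12900 m/s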